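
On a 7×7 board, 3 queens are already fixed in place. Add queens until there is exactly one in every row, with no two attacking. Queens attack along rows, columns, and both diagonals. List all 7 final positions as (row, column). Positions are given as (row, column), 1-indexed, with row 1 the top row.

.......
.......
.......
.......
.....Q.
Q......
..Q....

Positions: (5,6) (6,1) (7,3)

(1,4) (2,7) (3,5) (4,2) (5,6) (6,1) (7,3)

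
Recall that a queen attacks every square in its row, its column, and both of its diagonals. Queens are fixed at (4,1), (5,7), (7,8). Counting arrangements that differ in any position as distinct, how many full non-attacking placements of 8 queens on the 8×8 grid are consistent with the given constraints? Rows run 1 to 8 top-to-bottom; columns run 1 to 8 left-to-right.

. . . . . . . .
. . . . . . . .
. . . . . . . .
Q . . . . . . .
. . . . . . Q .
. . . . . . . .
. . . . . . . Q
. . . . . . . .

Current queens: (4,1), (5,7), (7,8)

Branch on row 1: col 5 → 1; col 6 → 0.
Sum: 1 + 0 = 1.

1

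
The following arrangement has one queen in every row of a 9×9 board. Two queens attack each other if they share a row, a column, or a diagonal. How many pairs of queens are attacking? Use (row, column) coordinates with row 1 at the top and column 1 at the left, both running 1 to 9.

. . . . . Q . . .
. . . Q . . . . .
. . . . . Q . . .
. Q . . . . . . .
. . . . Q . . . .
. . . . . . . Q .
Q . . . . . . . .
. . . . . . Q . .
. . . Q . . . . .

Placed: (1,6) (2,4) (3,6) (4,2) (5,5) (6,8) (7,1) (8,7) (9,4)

4

Same column: (1,6)–(3,6) (column 6); (2,4)–(9,4) (column 4).
Same diagonal: (2,4)–(4,2) (|2−4| = |4−2| = 2); (2,4)–(6,8) (|2−6| = |4−8| = 4).
Total attacking pairs: 4.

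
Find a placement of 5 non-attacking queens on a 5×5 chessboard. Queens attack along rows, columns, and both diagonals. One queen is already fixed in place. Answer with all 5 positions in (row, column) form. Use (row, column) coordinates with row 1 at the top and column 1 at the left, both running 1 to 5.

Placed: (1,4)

Row 2: attacked by (1,4)→{3,4,5}. Safe: 1, 2. Place at column 1.
Row 3: attacked by (1,4)→{2,4}; (2,1)→{1,2}. Safe: 3, 5. Place at column 3.
Row 4: attacked by (1,4)→{1,4}; (2,1)→{1,3}; (3,3)→{2,3,4}. Safe: 5. Place at column 5.
Row 5: attacked by (1,4)→{4}; (2,1)→{1,4}; (3,3)→{1,3,5}; (4,5)→{4,5}. Safe: 2. Place at column 2.
Columns [4, 1, 3, 5, 2], r−c [-3, 1, 0, -1, 3], r+c [5, 3, 6, 9, 7] are all distinct, so no two queens attack.

(1,4) (2,1) (3,3) (4,5) (5,2)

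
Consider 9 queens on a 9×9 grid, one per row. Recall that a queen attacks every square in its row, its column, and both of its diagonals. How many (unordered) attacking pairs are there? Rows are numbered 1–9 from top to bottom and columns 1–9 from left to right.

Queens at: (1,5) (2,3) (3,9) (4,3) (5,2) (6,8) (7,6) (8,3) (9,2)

7

Same column: (2,3)–(4,3) (column 3); (2,3)–(8,3) (column 3); (4,3)–(8,3) (column 3); (5,2)–(9,2) (column 2).
Same diagonal: (4,3)–(5,2) (|4−5| = |3−2| = 1); (4,3)–(7,6) (|4−7| = |3−6| = 3); (8,3)–(9,2) (|8−9| = |3−2| = 1).
Total attacking pairs: 7.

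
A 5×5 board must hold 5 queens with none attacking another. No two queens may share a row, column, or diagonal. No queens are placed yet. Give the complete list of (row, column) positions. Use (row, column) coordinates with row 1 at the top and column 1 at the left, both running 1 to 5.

Row 1: Safe: 1, 2, 3, 4, 5. Place at column 5.
Row 2: attacked by (1,5)→{4,5}. Safe: 1, 2, 3. Place at column 2.
Row 3: attacked by (1,5)→{3,5}; (2,2)→{1,2,3}. Safe: 4. Place at column 4.
Row 4: attacked by (1,5)→{2,5}; (2,2)→{2,4}; (3,4)→{3,4,5}. Safe: 1. Place at column 1.
Row 5: attacked by (1,5)→{1,5}; (2,2)→{2,5}; (3,4)→{2,4}; (4,1)→{1,2}. Safe: 3. Place at column 3.
Columns [5, 2, 4, 1, 3], r−c [-4, 0, -1, 3, 2], r+c [6, 4, 7, 5, 8] are all distinct, so no two queens attack.

(1,5) (2,2) (3,4) (4,1) (5,3)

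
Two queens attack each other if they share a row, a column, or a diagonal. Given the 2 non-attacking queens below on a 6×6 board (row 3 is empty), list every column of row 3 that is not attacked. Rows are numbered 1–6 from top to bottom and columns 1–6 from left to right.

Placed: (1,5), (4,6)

(1,5) attacks row 3 at column 5 and diagonals 3.
(4,6) attacks row 3 at column 6 and diagonals 5.
Attacked columns: {3, 5, 6}. Safe: {1, 2, 4}.

columns 1, 2, 4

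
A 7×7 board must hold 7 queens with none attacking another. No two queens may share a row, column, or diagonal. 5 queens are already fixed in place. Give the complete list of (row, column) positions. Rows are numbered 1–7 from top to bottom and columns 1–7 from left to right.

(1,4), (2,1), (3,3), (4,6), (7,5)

Row 5: attacked by (1,4)→{4}; (2,1)→{1,4}; (3,3)→{1,3,5}; (4,6)→{5,6,7}; (7,5)→{3,5,7}. Safe: 2. Place at column 2.
Row 6: attacked by (1,4)→{4}; (2,1)→{1,5}; (3,3)→{3,6}; (4,6)→{4,6}; (5,2)→{1,2,3}; (7,5)→{4,5,6}. Safe: 7. Place at column 7.
Columns [4, 1, 3, 6, 2, 7, 5], r−c [-3, 1, 0, -2, 3, -1, 2], r+c [5, 3, 6, 10, 7, 13, 12] are all distinct, so no two queens attack.

(1,4) (2,1) (3,3) (4,6) (5,2) (6,7) (7,5)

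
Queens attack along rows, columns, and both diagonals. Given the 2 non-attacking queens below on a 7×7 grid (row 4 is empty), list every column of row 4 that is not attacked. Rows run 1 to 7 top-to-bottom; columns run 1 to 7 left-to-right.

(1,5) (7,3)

(1,5) attacks row 4 at column 5 and diagonals 2.
(7,3) attacks row 4 at column 3 and diagonals 6.
Attacked columns: {2, 3, 5, 6}. Safe: {1, 4, 7}.

columns 1, 4, 7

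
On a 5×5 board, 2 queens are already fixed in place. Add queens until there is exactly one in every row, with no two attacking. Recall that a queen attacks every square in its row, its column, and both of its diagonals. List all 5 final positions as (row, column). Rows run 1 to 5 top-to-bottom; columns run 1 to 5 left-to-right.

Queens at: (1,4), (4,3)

(1,4) (2,2) (3,5) (4,3) (5,1)

Row 2: attacked by (1,4)→{3,4,5}; (4,3)→{1,3,5}. Safe: 2. Place at column 2.
Row 3: attacked by (1,4)→{2,4}; (2,2)→{1,2,3}; (4,3)→{2,3,4}. Safe: 5. Place at column 5.
Row 5: attacked by (1,4)→{4}; (2,2)→{2,5}; (3,5)→{3,5}; (4,3)→{2,3,4}. Safe: 1. Place at column 1.
Columns [4, 2, 5, 3, 1], r−c [-3, 0, -2, 1, 4], r+c [5, 4, 8, 7, 6] are all distinct, so no two queens attack.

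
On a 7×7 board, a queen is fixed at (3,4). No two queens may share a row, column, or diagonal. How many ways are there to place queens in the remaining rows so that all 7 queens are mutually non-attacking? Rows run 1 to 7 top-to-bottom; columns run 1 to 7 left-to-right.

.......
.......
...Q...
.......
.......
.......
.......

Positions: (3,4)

Branch on row 1: col 1 → 1; col 3 → 1; col 5 → 1; col 7 → 1.
Sum: 1 + 1 + 1 + 1 = 4.

4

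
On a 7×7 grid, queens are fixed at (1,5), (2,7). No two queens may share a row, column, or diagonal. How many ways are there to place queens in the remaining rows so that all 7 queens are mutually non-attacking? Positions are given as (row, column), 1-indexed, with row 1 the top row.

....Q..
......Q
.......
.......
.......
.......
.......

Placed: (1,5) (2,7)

2

Branch on row 3: col 1 → 0; col 2 → 2; col 4 → 0.
Sum: 0 + 2 + 0 = 2.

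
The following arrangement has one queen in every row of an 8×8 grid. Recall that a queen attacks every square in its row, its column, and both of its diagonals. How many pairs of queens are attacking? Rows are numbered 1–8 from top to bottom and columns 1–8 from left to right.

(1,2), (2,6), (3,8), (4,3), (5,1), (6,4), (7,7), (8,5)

0

All columns are distinct and no two queens satisfy |Δrow| = |Δcol|, so no pair attacks.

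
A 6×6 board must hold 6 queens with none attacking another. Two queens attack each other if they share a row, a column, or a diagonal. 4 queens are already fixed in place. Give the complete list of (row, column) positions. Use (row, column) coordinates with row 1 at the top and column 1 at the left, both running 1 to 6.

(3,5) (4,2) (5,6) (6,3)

(1,4) (2,1) (3,5) (4,2) (5,6) (6,3)

Row 1: attacked by (3,5)→{3,5}; (4,2)→{2,5}; (5,6)→{2,6}; (6,3)→{3}. Safe: 1, 4. Place at column 4.
Row 2: attacked by (1,4)→{3,4,5}; (3,5)→{4,5,6}; (4,2)→{2,4}; (5,6)→{3,6}; (6,3)→{3}. Safe: 1. Place at column 1.
Columns [4, 1, 5, 2, 6, 3], r−c [-3, 1, -2, 2, -1, 3], r+c [5, 3, 8, 6, 11, 9] are all distinct, so no two queens attack.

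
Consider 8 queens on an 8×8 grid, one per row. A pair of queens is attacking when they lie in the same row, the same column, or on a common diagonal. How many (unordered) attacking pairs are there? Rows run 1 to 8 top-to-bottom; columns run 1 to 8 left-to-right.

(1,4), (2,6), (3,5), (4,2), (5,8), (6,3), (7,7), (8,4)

3

Same column: (1,4)–(8,4) (column 4).
Same diagonal: (1,4)–(5,8) (|1−5| = |4−8| = 4); (2,6)–(3,5) (|2−3| = |6−5| = 1).
Total attacking pairs: 3.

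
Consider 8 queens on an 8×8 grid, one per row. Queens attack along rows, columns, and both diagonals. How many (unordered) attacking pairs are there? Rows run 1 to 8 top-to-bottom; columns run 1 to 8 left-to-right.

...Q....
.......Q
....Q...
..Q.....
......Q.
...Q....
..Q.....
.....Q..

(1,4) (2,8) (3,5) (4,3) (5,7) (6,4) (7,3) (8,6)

Same column: (1,4)–(6,4) (column 4); (4,3)–(7,3) (column 3).
Same diagonal: (2,8)–(6,4) (|2−6| = |8−4| = 4); (2,8)–(7,3) (|2−7| = |8−3| = 5); (3,5)–(5,7) (|3−5| = |5−7| = 2); (6,4)–(7,3) (|6−7| = |4−3| = 1); (6,4)–(8,6) (|6−8| = |4−6| = 2).
Total attacking pairs: 7.

7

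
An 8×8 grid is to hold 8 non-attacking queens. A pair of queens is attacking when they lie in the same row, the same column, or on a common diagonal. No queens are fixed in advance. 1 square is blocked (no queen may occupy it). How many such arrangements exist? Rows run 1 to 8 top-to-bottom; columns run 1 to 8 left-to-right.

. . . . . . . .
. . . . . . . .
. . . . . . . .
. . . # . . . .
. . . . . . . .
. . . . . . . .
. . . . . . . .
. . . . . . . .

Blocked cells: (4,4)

Branch on row 1: col 1 → 4; col 2 → 7; col 3 → 15; col 4 → 18; col 5 → 14; col 6 → 14; col 7 → 8; col 8 → 4.
Sum: 4 + 7 + 15 + 18 + 14 + 14 + 8 + 4 = 84.

84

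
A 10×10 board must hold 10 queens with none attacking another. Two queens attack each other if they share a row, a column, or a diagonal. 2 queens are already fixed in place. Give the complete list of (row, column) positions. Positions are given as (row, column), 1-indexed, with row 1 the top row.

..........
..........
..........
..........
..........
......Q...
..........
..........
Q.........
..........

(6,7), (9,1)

Row 1: attacked by (6,7)→{2,7}; (9,1)→{1,9}. Safe: 3, 4, 5, 6, 8, 10. Place at column 4.
Row 2: attacked by (1,4)→{3,4,5}; (6,7)→{3,7}; (9,1)→{1,8}. Safe: 2, 6, 9, 10. Place at column 2.
Row 3: attacked by (1,4)→{2,4,6}; (2,2)→{1,2,3}; (6,7)→{4,7,10}; (9,1)→{1,7}. Safe: 5, 8, 9. Place at column 8.
Row 4: attacked by (1,4)→{1,4,7}; (2,2)→{2,4}; (3,8)→{7,8,9}; (6,7)→{5,7,9}; (9,1)→{1,6}. Safe: 3, 10. Place at column 3.
Row 5: attacked by (1,4)→{4,8}; (2,2)→{2,5}; (3,8)→{6,8,10}; (4,3)→{2,3,4}; (6,7)→{6,7,8}; (9,1)→{1,5}. Safe: 9. Place at column 9.
Row 7: attacked by (1,4)→{4,10}; (2,2)→{2,7}; (3,8)→{4,8}; (4,3)→{3,6}; (5,9)→{7,9}; (6,7)→{6,7,8}; (9,1)→{1,3}. Safe: 5. Place at column 5.
Row 8: attacked by (1,4)→{4}; (2,2)→{2,8}; (3,8)→{3,8}; (4,3)→{3,7}; (5,9)→{6,9}; (6,7)→{5,7,9}; (7,5)→{4,5,6}; (9,1)→{1,2}. Safe: 10. Place at column 10.
Row 10: attacked by (1,4)→{4}; (2,2)→{2,10}; (3,8)→{1,8}; (4,3)→{3,9}; (5,9)→{4,9}; (6,7)→{3,7}; (7,5)→{2,5,8}; (8,10)→{8,10}; (9,1)→{1,2}. Safe: 6. Place at column 6.
Columns [4, 2, 8, 3, 9, 7, 5, 10, 1, 6], r−c [-3, 0, -5, 1, -4, -1, 2, -2, 8, 4], r+c [5, 4, 11, 7, 14, 13, 12, 18, 10, 16] are all distinct, so no two queens attack.

(1,4) (2,2) (3,8) (4,3) (5,9) (6,7) (7,5) (8,10) (9,1) (10,6)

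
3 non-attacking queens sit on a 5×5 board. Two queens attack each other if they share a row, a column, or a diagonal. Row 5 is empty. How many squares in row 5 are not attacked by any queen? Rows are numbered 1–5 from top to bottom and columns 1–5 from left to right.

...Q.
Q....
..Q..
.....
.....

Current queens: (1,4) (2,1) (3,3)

1

(1,4) attacks row 5 at column 4.
(2,1) attacks row 5 at column 1 and diagonals 4.
(3,3) attacks row 5 at column 3 and diagonals 1, 5.
Attacked columns: {1, 3, 4, 5}. Safe: {2}.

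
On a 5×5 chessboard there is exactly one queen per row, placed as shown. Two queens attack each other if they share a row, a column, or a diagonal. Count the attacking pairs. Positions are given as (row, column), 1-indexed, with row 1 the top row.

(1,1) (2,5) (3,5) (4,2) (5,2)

Same column: (2,5)–(3,5) (column 5); (4,2)–(5,2) (column 2).
Same diagonal: (2,5)–(5,2) (|2−5| = |5−2| = 3).
Total attacking pairs: 3.

3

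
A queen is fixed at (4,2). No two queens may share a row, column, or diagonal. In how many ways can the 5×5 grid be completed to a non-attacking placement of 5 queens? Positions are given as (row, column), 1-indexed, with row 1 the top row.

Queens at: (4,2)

Branch on row 1: col 1 → 1; col 3 → 1; col 4 → 0.
Sum: 1 + 1 + 0 = 2.

2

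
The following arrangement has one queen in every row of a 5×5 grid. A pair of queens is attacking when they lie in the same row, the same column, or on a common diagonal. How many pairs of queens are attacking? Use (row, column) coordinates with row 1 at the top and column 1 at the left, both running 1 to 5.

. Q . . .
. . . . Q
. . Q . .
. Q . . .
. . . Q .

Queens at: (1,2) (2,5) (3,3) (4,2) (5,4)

2

Same column: (1,2)–(4,2) (column 2).
Same diagonal: (3,3)–(4,2) (|3−4| = |3−2| = 1).
Total attacking pairs: 2.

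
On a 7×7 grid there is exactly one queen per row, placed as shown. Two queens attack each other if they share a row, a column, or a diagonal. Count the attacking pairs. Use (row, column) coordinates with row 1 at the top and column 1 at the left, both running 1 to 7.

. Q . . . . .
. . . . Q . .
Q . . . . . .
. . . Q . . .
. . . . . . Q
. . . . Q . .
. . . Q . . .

3

Same column: (2,5)–(6,5) (column 5); (4,4)–(7,4) (column 4).
Same diagonal: (6,5)–(7,4) (|6−7| = |5−4| = 1).
Total attacking pairs: 3.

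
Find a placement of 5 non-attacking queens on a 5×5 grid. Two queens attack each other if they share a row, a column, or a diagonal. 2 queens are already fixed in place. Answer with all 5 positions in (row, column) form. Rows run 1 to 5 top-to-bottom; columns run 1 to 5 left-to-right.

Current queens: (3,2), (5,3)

Row 1: attacked by (3,2)→{2,4}; (5,3)→{3}. Safe: 1, 5. Place at column 1.
Row 2: attacked by (1,1)→{1,2}; (3,2)→{1,2,3}; (5,3)→{3}. Safe: 4, 5. Place at column 4.
Row 4: attacked by (1,1)→{1,4}; (2,4)→{2,4}; (3,2)→{1,2,3}; (5,3)→{2,3,4}. Safe: 5. Place at column 5.
Columns [1, 4, 2, 5, 3], r−c [0, -2, 1, -1, 2], r+c [2, 6, 5, 9, 8] are all distinct, so no two queens attack.

(1,1) (2,4) (3,2) (4,5) (5,3)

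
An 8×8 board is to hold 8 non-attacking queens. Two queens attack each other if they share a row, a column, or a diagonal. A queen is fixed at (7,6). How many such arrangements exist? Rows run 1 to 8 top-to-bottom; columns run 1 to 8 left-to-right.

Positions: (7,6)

Branch on row 1: col 1 → 1; col 2 → 3; col 3 → 0; col 4 → 3; col 5 → 6; col 7 → 1; col 8 → 0.
Sum: 1 + 3 + 0 + 3 + 6 + 1 + 0 = 14.

14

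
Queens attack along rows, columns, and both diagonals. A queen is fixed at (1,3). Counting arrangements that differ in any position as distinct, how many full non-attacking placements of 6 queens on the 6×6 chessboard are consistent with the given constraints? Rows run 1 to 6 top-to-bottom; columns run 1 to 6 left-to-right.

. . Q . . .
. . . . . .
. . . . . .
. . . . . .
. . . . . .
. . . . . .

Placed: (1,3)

Branch on row 2: col 1 → 0; col 5 → 0; col 6 → 1.
Sum: 0 + 0 + 1 = 1.

1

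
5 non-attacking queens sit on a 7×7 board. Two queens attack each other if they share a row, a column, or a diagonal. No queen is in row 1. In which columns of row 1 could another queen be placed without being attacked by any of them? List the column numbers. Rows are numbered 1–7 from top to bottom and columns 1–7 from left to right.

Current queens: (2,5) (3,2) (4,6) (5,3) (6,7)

(2,5) attacks row 1 at column 5 and diagonals 4, 6.
(3,2) attacks row 1 at column 2 and diagonals 4.
(4,6) attacks row 1 at column 6 and diagonals 3.
(5,3) attacks row 1 at column 3 and diagonals 7.
(6,7) attacks row 1 at column 7 and diagonals 2.
Attacked columns: {2, 3, 4, 5, 6, 7}. Safe: {1}.

columns 1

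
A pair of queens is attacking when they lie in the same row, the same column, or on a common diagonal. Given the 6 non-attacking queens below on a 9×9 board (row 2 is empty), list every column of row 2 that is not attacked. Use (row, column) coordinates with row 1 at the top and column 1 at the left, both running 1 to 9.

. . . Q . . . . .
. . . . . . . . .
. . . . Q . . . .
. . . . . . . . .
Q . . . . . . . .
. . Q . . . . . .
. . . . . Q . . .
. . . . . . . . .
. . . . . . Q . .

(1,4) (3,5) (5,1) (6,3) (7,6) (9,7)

columns 2, 8, 9

(1,4) attacks row 2 at column 4 and diagonals 3, 5.
(3,5) attacks row 2 at column 5 and diagonals 4, 6.
(5,1) attacks row 2 at column 1 and diagonals 4.
(6,3) attacks row 2 at column 3 and diagonals 7.
(7,6) attacks row 2 at column 6 and diagonals 1.
(9,7) attacks row 2 at column 7.
Attacked columns: {1, 3, 4, 5, 6, 7}. Safe: {2, 8, 9}.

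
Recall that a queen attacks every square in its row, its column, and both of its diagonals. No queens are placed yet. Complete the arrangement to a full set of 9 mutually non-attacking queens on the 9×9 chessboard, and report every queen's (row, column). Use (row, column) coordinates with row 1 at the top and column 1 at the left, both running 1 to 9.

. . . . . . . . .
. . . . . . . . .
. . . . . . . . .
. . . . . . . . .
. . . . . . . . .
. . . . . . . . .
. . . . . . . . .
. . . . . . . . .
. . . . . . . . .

(1,2) (2,4) (3,9) (4,7) (5,3) (6,1) (7,6) (8,8) (9,5)

Row 1: Safe: 1, 2, 3, 4, 5, 6, 7, 8, 9. Place at column 2.
Row 2: attacked by (1,2)→{1,2,3}. Safe: 4, 5, 6, 7, 8, 9. Place at column 4.
Row 3: attacked by (1,2)→{2,4}; (2,4)→{3,4,5}. Safe: 1, 6, 7, 8, 9. Place at column 9.
Row 4: attacked by (1,2)→{2,5}; (2,4)→{2,4,6}; (3,9)→{8,9}. Safe: 1, 3, 7. Place at column 7.
Row 5: attacked by (1,2)→{2,6}; (2,4)→{1,4,7}; (3,9)→{7,9}; (4,7)→{6,7,8}. Safe: 3, 5. Place at column 3.
Row 6: attacked by (1,2)→{2,7}; (2,4)→{4,8}; (3,9)→{6,9}; (4,7)→{5,7,9}; (5,3)→{2,3,4}. Safe: 1. Place at column 1.
Row 7: attacked by (1,2)→{2,8}; (2,4)→{4,9}; (3,9)→{5,9}; (4,7)→{4,7}; (5,3)→{1,3,5}; (6,1)→{1,2}. Safe: 6. Place at column 6.
Row 8: attacked by (1,2)→{2,9}; (2,4)→{4}; (3,9)→{4,9}; (4,7)→{3,7}; (5,3)→{3,6}; (6,1)→{1,3}; (7,6)→{5,6,7}. Safe: 8. Place at column 8.
Row 9: attacked by (1,2)→{2}; (2,4)→{4}; (3,9)→{3,9}; (4,7)→{2,7}; (5,3)→{3,7}; (6,1)→{1,4}; (7,6)→{4,6,8}; (8,8)→{7,8,9}. Safe: 5. Place at column 5.
Columns [2, 4, 9, 7, 3, 1, 6, 8, 5], r−c [-1, -2, -6, -3, 2, 5, 1, 0, 4], r+c [3, 6, 12, 11, 8, 7, 13, 16, 14] are all distinct, so no two queens attack.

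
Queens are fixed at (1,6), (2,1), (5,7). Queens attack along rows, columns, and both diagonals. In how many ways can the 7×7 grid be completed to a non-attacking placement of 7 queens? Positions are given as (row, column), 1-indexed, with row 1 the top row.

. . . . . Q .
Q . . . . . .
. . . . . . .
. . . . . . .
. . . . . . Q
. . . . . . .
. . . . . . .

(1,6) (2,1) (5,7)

Branch on row 3: col 3 → 1.
Sum: 1 = 1.

1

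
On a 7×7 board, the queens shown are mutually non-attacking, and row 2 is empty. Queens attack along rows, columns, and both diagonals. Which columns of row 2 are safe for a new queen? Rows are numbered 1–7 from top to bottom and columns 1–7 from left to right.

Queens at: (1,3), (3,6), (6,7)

columns 1

(1,3) attacks row 2 at column 3 and diagonals 2, 4.
(3,6) attacks row 2 at column 6 and diagonals 5, 7.
(6,7) attacks row 2 at column 7 and diagonals 3.
Attacked columns: {2, 3, 4, 5, 6, 7}. Safe: {1}.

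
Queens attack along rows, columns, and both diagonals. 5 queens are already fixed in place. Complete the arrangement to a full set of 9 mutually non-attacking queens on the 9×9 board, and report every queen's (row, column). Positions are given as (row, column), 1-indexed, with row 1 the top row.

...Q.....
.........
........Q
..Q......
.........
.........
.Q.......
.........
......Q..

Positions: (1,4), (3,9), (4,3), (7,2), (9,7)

(1,4) (2,6) (3,9) (4,3) (5,1) (6,8) (7,2) (8,5) (9,7)

Row 2: attacked by (1,4)→{3,4,5}; (3,9)→{8,9}; (4,3)→{1,3,5}; (7,2)→{2,7}; (9,7)→{7}. Safe: 6. Place at column 6.
Row 5: attacked by (1,4)→{4,8}; (2,6)→{3,6,9}; (3,9)→{7,9}; (4,3)→{2,3,4}; (7,2)→{2,4}; (9,7)→{3,7}. Safe: 1, 5. Place at column 1.
Row 6: attacked by (1,4)→{4,9}; (2,6)→{2,6}; (3,9)→{6,9}; (4,3)→{1,3,5}; (5,1)→{1,2}; (7,2)→{1,2,3}; (9,7)→{4,7}. Safe: 8. Place at column 8.
Row 8: attacked by (1,4)→{4}; (2,6)→{6}; (3,9)→{4,9}; (4,3)→{3,7}; (5,1)→{1,4}; (6,8)→{6,8}; (7,2)→{1,2,3}; (9,7)→{6,7,8}. Safe: 5. Place at column 5.
Columns [4, 6, 9, 3, 1, 8, 2, 5, 7], r−c [-3, -4, -6, 1, 4, -2, 5, 3, 2], r+c [5, 8, 12, 7, 6, 14, 9, 13, 16] are all distinct, so no two queens attack.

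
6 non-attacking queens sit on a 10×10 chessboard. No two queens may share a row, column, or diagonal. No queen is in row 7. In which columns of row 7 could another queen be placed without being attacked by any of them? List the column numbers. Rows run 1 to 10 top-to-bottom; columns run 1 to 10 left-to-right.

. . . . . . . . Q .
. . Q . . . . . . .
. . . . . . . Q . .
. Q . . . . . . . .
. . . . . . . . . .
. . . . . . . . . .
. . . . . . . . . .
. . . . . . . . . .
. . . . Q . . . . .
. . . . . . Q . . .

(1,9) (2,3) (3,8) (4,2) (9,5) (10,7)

columns 1, 6

(1,9) attacks row 7 at column 9 and diagonals 3.
(2,3) attacks row 7 at column 3 and diagonals 8.
(3,8) attacks row 7 at column 8 and diagonals 4.
(4,2) attacks row 7 at column 2 and diagonals 5.
(9,5) attacks row 7 at column 5 and diagonals 3, 7.
(10,7) attacks row 7 at column 7 and diagonals 4, 10.
Attacked columns: {2, 3, 4, 5, 7, 8, 9, 10}. Safe: {1, 6}.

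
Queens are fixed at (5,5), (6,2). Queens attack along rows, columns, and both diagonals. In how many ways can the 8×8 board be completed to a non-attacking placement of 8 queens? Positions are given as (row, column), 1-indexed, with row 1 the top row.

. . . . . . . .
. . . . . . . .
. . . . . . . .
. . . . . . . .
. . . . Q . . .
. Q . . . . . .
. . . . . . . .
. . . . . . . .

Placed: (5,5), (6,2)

2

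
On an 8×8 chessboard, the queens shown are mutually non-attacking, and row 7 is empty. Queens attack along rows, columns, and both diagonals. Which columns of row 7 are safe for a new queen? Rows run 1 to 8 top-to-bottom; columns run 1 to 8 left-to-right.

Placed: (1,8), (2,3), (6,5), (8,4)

(1,8) attacks row 7 at column 8 and diagonals 2.
(2,3) attacks row 7 at column 3 and diagonals 8.
(6,5) attacks row 7 at column 5 and diagonals 4, 6.
(8,4) attacks row 7 at column 4 and diagonals 3, 5.
Attacked columns: {2, 3, 4, 5, 6, 8}. Safe: {1, 7}.

columns 1, 7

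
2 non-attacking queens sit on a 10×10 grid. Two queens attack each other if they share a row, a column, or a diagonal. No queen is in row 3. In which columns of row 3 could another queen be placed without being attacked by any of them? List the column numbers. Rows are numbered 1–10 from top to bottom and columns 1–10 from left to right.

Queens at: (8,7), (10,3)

columns 1, 4, 5, 6, 8, 9

(8,7) attacks row 3 at column 7 and diagonals 2.
(10,3) attacks row 3 at column 3 and diagonals 10.
Attacked columns: {2, 3, 7, 10}. Safe: {1, 4, 5, 6, 8, 9}.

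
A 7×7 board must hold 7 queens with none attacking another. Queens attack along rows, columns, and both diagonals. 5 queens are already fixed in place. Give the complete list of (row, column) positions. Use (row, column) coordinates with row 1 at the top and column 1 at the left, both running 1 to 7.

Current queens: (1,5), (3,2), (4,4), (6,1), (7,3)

(1,5) (2,7) (3,2) (4,4) (5,6) (6,1) (7,3)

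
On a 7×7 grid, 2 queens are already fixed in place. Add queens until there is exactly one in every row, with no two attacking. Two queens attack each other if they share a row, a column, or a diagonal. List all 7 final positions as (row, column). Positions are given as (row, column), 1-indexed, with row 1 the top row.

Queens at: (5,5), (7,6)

Row 1: attacked by (5,5)→{1,5}; (7,6)→{6}. Safe: 2, 3, 4, 7. Place at column 2.
Row 2: attacked by (1,2)→{1,2,3}; (5,5)→{2,5}; (7,6)→{1,6}. Safe: 4, 7. Place at column 4.
Row 3: attacked by (1,2)→{2,4}; (2,4)→{3,4,5}; (5,5)→{3,5,7}; (7,6)→{2,6}. Safe: 1. Place at column 1.
Row 4: attacked by (1,2)→{2,5}; (2,4)→{2,4,6}; (3,1)→{1,2}; (5,5)→{4,5,6}; (7,6)→{3,6}. Safe: 7. Place at column 7.
Row 6: attacked by (1,2)→{2,7}; (2,4)→{4}; (3,1)→{1,4}; (4,7)→{5,7}; (5,5)→{4,5,6}; (7,6)→{5,6,7}. Safe: 3. Place at column 3.
Columns [2, 4, 1, 7, 5, 3, 6], r−c [-1, -2, 2, -3, 0, 3, 1], r+c [3, 6, 4, 11, 10, 9, 13] are all distinct, so no two queens attack.

(1,2) (2,4) (3,1) (4,7) (5,5) (6,3) (7,6)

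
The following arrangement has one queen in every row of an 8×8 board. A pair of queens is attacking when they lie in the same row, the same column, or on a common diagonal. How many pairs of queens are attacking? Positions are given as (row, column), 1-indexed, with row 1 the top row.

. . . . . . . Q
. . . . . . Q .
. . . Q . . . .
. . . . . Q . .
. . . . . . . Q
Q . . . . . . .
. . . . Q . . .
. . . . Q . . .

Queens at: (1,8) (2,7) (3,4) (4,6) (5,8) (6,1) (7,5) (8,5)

5

Same column: (1,8)–(5,8) (column 8); (7,5)–(8,5) (column 5).
Same diagonal: (1,8)–(2,7) (|1−2| = |8−7| = 1); (3,4)–(6,1) (|3−6| = |4−1| = 3); (5,8)–(8,5) (|5−8| = |8−5| = 3).
Total attacking pairs: 5.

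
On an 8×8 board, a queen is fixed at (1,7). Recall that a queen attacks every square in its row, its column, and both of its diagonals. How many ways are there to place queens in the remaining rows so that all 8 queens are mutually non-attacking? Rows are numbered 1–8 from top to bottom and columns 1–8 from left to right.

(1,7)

Branch on row 2: col 1 → 1; col 2 → 2; col 3 → 2; col 4 → 2; col 5 → 1.
Sum: 1 + 2 + 2 + 2 + 1 = 8.

8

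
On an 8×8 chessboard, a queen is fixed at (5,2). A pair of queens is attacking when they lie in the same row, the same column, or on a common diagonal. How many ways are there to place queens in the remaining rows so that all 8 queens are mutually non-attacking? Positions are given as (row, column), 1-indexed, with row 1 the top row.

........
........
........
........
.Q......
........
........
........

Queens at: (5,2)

8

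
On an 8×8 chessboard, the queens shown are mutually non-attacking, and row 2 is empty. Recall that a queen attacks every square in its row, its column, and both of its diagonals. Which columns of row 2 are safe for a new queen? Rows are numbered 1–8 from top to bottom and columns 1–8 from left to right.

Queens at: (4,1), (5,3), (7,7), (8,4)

columns 5, 8

(4,1) attacks row 2 at column 1 and diagonals 3.
(5,3) attacks row 2 at column 3 and diagonals 6.
(7,7) attacks row 2 at column 7 and diagonals 2.
(8,4) attacks row 2 at column 4.
Attacked columns: {1, 2, 3, 4, 6, 7}. Safe: {5, 8}.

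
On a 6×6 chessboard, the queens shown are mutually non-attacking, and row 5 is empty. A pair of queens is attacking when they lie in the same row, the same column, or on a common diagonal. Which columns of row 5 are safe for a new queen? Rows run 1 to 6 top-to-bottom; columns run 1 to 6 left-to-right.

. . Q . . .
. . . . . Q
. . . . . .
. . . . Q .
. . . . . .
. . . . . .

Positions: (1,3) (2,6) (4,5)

columns 1, 2

(1,3) attacks row 5 at column 3.
(2,6) attacks row 5 at column 6 and diagonals 3.
(4,5) attacks row 5 at column 5 and diagonals 4, 6.
Attacked columns: {3, 4, 5, 6}. Safe: {1, 2}.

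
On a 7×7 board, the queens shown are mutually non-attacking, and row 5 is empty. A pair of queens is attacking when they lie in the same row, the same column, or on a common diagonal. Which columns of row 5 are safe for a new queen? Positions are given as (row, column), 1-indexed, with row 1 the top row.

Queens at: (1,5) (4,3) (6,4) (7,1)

(1,5) attacks row 5 at column 5 and diagonals 1.
(4,3) attacks row 5 at column 3 and diagonals 2, 4.
(6,4) attacks row 5 at column 4 and diagonals 3, 5.
(7,1) attacks row 5 at column 1 and diagonals 3.
Attacked columns: {1, 2, 3, 4, 5}. Safe: {6, 7}.

columns 6, 7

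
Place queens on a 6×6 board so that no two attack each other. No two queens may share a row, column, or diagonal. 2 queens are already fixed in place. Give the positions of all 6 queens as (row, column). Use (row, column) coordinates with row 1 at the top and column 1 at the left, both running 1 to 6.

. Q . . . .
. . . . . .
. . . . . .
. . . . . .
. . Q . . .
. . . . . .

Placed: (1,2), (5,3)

Row 2: attacked by (1,2)→{1,2,3}; (5,3)→{3,6}. Safe: 4, 5. Place at column 4.
Row 3: attacked by (1,2)→{2,4}; (2,4)→{3,4,5}; (5,3)→{1,3,5}. Safe: 6. Place at column 6.
Row 4: attacked by (1,2)→{2,5}; (2,4)→{2,4,6}; (3,6)→{5,6}; (5,3)→{2,3,4}. Safe: 1. Place at column 1.
Row 6: attacked by (1,2)→{2}; (2,4)→{4}; (3,6)→{3,6}; (4,1)→{1,3}; (5,3)→{2,3,4}. Safe: 5. Place at column 5.
Columns [2, 4, 6, 1, 3, 5], r−c [-1, -2, -3, 3, 2, 1], r+c [3, 6, 9, 5, 8, 11] are all distinct, so no two queens attack.

(1,2) (2,4) (3,6) (4,1) (5,3) (6,5)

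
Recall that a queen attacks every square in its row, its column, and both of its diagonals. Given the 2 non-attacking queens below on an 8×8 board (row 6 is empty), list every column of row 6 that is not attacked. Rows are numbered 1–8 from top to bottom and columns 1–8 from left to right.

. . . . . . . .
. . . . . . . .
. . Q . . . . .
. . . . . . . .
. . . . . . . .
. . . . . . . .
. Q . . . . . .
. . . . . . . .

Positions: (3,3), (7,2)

columns 4, 5, 7, 8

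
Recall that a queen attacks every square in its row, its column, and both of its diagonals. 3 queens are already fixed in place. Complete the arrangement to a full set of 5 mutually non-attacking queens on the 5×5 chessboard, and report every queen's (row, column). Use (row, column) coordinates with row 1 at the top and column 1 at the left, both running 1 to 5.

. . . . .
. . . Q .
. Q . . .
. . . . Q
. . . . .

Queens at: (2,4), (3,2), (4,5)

(1,1) (2,4) (3,2) (4,5) (5,3)

Row 1: attacked by (2,4)→{3,4,5}; (3,2)→{2,4}; (4,5)→{2,5}. Safe: 1. Place at column 1.
Row 5: attacked by (1,1)→{1,5}; (2,4)→{1,4}; (3,2)→{2,4}; (4,5)→{4,5}. Safe: 3. Place at column 3.
Columns [1, 4, 2, 5, 3], r−c [0, -2, 1, -1, 2], r+c [2, 6, 5, 9, 8] are all distinct, so no two queens attack.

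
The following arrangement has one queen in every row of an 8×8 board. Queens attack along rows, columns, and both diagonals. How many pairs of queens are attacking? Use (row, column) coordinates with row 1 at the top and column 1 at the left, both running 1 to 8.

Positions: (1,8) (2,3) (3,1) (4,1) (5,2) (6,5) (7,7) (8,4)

3

Same column: (3,1)–(4,1) (column 1).
Same diagonal: (2,3)–(4,1) (|2−4| = |3−1| = 2); (4,1)–(5,2) (|4−5| = |1−2| = 1).
Total attacking pairs: 3.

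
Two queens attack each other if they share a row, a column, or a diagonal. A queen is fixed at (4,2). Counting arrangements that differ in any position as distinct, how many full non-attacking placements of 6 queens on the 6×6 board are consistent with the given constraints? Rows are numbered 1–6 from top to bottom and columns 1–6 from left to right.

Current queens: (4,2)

Branch on row 1: col 1 → 0; col 3 → 0; col 4 → 1; col 6 → 0.
Sum: 0 + 0 + 1 + 0 = 1.

1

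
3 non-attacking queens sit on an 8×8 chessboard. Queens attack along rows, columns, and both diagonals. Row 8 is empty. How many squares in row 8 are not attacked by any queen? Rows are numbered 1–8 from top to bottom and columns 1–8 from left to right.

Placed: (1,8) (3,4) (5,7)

4

(1,8) attacks row 8 at column 8 and diagonals 1.
(3,4) attacks row 8 at column 4.
(5,7) attacks row 8 at column 7 and diagonals 4.
Attacked columns: {1, 4, 7, 8}. Safe: {2, 3, 5, 6}.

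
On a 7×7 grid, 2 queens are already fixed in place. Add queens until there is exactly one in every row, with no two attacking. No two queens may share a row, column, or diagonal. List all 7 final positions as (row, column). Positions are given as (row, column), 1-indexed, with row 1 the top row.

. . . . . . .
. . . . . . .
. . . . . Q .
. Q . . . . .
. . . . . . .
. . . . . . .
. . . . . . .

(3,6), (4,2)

(1,7) (2,3) (3,6) (4,2) (5,5) (6,1) (7,4)

Row 1: attacked by (3,6)→{4,6}; (4,2)→{2,5}. Safe: 1, 3, 7. Place at column 7.
Row 2: attacked by (1,7)→{6,7}; (3,6)→{5,6,7}; (4,2)→{2,4}. Safe: 1, 3. Place at column 3.
Row 5: attacked by (1,7)→{3,7}; (2,3)→{3,6}; (3,6)→{4,6}; (4,2)→{1,2,3}. Safe: 5. Place at column 5.
Row 6: attacked by (1,7)→{2,7}; (2,3)→{3,7}; (3,6)→{3,6}; (4,2)→{2,4}; (5,5)→{4,5,6}. Safe: 1. Place at column 1.
Row 7: attacked by (1,7)→{1,7}; (2,3)→{3}; (3,6)→{2,6}; (4,2)→{2,5}; (5,5)→{3,5,7}; (6,1)→{1,2}. Safe: 4. Place at column 4.
Columns [7, 3, 6, 2, 5, 1, 4], r−c [-6, -1, -3, 2, 0, 5, 3], r+c [8, 5, 9, 6, 10, 7, 11] are all distinct, so no two queens attack.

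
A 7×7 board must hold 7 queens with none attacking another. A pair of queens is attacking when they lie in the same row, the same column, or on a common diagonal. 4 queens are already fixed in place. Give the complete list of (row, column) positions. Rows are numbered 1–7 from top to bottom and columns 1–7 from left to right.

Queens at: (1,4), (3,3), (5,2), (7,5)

Row 2: attacked by (1,4)→{3,4,5}; (3,3)→{2,3,4}; (5,2)→{2,5}; (7,5)→{5}. Safe: 1, 6, 7. Place at column 1.
Row 4: attacked by (1,4)→{1,4,7}; (2,1)→{1,3}; (3,3)→{2,3,4}; (5,2)→{1,2,3}; (7,5)→{2,5}. Safe: 6. Place at column 6.
Row 6: attacked by (1,4)→{4}; (2,1)→{1,5}; (3,3)→{3,6}; (4,6)→{4,6}; (5,2)→{1,2,3}; (7,5)→{4,5,6}. Safe: 7. Place at column 7.
Columns [4, 1, 3, 6, 2, 7, 5], r−c [-3, 1, 0, -2, 3, -1, 2], r+c [5, 3, 6, 10, 7, 13, 12] are all distinct, so no two queens attack.

(1,4) (2,1) (3,3) (4,6) (5,2) (6,7) (7,5)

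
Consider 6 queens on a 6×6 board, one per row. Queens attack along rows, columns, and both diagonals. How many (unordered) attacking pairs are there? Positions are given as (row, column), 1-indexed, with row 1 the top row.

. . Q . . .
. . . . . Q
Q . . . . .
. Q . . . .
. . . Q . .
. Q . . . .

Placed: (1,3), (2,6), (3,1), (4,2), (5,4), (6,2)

Same column: (4,2)–(6,2) (column 2).
Same diagonal: (1,3)–(3,1) (|1−3| = |3−1| = 2); (2,6)–(6,2) (|2−6| = |6−2| = 4); (3,1)–(4,2) (|3−4| = |1−2| = 1).
Total attacking pairs: 4.

4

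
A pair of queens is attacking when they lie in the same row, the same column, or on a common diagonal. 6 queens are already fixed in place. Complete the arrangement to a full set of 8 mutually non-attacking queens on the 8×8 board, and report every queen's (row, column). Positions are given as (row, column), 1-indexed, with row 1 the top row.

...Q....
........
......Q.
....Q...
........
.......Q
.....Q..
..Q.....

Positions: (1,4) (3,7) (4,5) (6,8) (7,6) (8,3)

(1,4) (2,2) (3,7) (4,5) (5,1) (6,8) (7,6) (8,3)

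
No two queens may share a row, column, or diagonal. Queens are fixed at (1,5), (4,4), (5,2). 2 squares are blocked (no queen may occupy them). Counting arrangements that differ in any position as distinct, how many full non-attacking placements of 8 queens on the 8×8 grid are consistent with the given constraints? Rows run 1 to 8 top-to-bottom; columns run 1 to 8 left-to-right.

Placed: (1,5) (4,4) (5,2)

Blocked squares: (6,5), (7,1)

2

Branch on row 2: col 1 → 1; col 3 → 0; col 7 → 1; col 8 → 0.
Sum: 1 + 0 + 1 + 0 = 2.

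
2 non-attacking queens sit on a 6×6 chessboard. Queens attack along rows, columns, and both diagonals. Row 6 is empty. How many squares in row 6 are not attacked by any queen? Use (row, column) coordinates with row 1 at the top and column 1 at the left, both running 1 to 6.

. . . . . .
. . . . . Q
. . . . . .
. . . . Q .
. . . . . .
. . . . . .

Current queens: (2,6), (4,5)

(2,6) attacks row 6 at column 6 and diagonals 2.
(4,5) attacks row 6 at column 5 and diagonals 3.
Attacked columns: {2, 3, 5, 6}. Safe: {1, 4}.

2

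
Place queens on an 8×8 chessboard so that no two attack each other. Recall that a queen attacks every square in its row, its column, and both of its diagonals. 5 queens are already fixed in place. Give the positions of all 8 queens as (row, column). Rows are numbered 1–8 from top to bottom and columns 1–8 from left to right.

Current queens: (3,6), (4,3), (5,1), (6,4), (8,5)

Row 1: attacked by (3,6)→{4,6,8}; (4,3)→{3,6}; (5,1)→{1,5}; (6,4)→{4}; (8,5)→{5}. Safe: 2, 7. Place at column 7.
Row 2: attacked by (1,7)→{6,7,8}; (3,6)→{5,6,7}; (4,3)→{1,3,5}; (5,1)→{1,4}; (6,4)→{4,8}; (8,5)→{5}. Safe: 2. Place at column 2.
Row 7: attacked by (1,7)→{1,7}; (2,2)→{2,7}; (3,6)→{2,6}; (4,3)→{3,6}; (5,1)→{1,3}; (6,4)→{3,4,5}; (8,5)→{4,5,6}. Safe: 8. Place at column 8.
Columns [7, 2, 6, 3, 1, 4, 8, 5], r−c [-6, 0, -3, 1, 4, 2, -1, 3], r+c [8, 4, 9, 7, 6, 10, 15, 13] are all distinct, so no two queens attack.

(1,7) (2,2) (3,6) (4,3) (5,1) (6,4) (7,8) (8,5)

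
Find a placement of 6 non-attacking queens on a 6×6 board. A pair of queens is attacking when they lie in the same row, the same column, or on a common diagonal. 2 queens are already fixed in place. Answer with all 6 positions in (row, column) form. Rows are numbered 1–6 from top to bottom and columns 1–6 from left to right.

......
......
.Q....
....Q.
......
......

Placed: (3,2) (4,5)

(1,3) (2,6) (3,2) (4,5) (5,1) (6,4)

Row 1: attacked by (3,2)→{2,4}; (4,5)→{2,5}. Safe: 1, 3, 6. Place at column 3.
Row 2: attacked by (1,3)→{2,3,4}; (3,2)→{1,2,3}; (4,5)→{3,5}. Safe: 6. Place at column 6.
Row 5: attacked by (1,3)→{3}; (2,6)→{3,6}; (3,2)→{2,4}; (4,5)→{4,5,6}. Safe: 1. Place at column 1.
Row 6: attacked by (1,3)→{3}; (2,6)→{2,6}; (3,2)→{2,5}; (4,5)→{3,5}; (5,1)→{1,2}. Safe: 4. Place at column 4.
Columns [3, 6, 2, 5, 1, 4], r−c [-2, -4, 1, -1, 4, 2], r+c [4, 8, 5, 9, 6, 10] are all distinct, so no two queens attack.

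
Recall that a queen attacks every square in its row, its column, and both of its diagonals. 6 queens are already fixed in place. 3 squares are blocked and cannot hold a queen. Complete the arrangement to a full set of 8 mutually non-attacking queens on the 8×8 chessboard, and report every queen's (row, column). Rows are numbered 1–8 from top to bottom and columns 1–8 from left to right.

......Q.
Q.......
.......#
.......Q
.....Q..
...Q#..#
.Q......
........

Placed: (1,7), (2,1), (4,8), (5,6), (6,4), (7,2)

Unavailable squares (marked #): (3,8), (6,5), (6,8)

Row 3: attacked by (1,7)→{5,7}; (2,1)→{1,2}; (4,8)→{7,8}; (5,6)→{4,6,8}; (6,4)→{1,4,7}; (7,2)→{2,6}. Blocked: 8. Safe: 3. Place at column 3.
Row 8: attacked by (1,7)→{7}; (2,1)→{1,7}; (3,3)→{3,8}; (4,8)→{4,8}; (5,6)→{3,6}; (6,4)→{2,4,6}; (7,2)→{1,2,3}. Safe: 5. Place at column 5.
Columns [7, 1, 3, 8, 6, 4, 2, 5], r−c [-6, 1, 0, -4, -1, 2, 5, 3], r+c [8, 3, 6, 12, 11, 10, 9, 13] are all distinct, so no two queens attack.

(1,7) (2,1) (3,3) (4,8) (5,6) (6,4) (7,2) (8,5)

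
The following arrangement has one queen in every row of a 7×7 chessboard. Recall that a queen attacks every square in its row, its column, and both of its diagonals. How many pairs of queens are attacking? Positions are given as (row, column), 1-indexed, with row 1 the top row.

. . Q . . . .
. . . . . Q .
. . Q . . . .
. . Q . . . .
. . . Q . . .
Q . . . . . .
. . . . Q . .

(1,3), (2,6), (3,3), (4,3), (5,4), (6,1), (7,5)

5

Same column: (1,3)–(3,3) (column 3); (1,3)–(4,3) (column 3); (3,3)–(4,3) (column 3).
Same diagonal: (4,3)–(5,4) (|4−5| = |3−4| = 1); (4,3)–(6,1) (|4−6| = |3−1| = 2).
Total attacking pairs: 5.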